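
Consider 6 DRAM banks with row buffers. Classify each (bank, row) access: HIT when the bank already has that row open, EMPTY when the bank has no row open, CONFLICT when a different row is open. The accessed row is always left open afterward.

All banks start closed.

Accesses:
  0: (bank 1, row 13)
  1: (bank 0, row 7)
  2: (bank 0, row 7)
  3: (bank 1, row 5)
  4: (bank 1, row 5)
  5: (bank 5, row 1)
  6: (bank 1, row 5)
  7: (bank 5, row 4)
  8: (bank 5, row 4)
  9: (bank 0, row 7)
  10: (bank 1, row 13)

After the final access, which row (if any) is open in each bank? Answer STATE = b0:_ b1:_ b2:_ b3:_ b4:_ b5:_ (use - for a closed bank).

STATE = b0:7 b1:13 b2:- b3:- b4:- b5:4

#0 (1,13) E
#1 (0,7) E
#2 (0,7) H  (was 7)
#3 (1,5) C  (was 13)
#4 (1,5) H  (was 5)
#5 (5,1) E
#6 (1,5) H  (was 5)
#7 (5,4) C  (was 1)
#8 (5,4) H  (was 4)
#9 (0,7) H  (was 7)
#10 (1,13) C  (was 5)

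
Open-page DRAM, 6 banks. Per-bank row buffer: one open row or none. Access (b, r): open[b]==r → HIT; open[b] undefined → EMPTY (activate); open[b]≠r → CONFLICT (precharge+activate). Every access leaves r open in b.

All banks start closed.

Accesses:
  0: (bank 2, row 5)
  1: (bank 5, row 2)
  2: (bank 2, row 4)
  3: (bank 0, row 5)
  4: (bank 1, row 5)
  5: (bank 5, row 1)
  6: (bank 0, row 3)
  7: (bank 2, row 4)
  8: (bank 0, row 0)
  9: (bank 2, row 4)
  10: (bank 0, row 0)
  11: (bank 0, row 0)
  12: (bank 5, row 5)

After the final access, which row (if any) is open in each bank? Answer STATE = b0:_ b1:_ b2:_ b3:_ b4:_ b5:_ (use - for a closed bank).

STATE = b0:0 b1:5 b2:4 b3:- b4:- b5:5

0: bank 2 row 5 — prev None → EMPTY
1: bank 5 row 2 — prev None → EMPTY
2: bank 2 row 4 — prev 5 → CONFLICT
3: bank 0 row 5 — prev None → EMPTY
4: bank 1 row 5 — prev None → EMPTY
5: bank 5 row 1 — prev 2 → CONFLICT
6: bank 0 row 3 — prev 5 → CONFLICT
7: bank 2 row 4 — prev 4 → HIT
8: bank 0 row 0 — prev 3 → CONFLICT
9: bank 2 row 4 — prev 4 → HIT
10: bank 0 row 0 — prev 0 → HIT
11: bank 0 row 0 — prev 0 → HIT
12: bank 5 row 5 — prev 1 → CONFLICT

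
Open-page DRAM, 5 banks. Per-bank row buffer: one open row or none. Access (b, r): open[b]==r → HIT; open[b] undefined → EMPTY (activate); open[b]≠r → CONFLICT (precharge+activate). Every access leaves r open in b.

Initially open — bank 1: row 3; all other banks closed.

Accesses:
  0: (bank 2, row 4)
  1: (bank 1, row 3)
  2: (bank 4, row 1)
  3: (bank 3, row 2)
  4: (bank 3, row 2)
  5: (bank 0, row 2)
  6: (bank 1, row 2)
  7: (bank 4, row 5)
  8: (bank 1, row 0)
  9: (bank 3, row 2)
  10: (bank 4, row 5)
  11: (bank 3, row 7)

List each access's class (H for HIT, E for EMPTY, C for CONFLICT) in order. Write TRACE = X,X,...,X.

step 0: bank2 None->4 [EMPTY]
step 1: bank1 3->3 [HIT]
step 2: bank4 None->1 [EMPTY]
step 3: bank3 None->2 [EMPTY]
step 4: bank3 2->2 [HIT]
step 5: bank0 None->2 [EMPTY]
step 6: bank1 3->2 [CONFLICT]
step 7: bank4 1->5 [CONFLICT]
step 8: bank1 2->0 [CONFLICT]
step 9: bank3 2->2 [HIT]
step 10: bank4 5->5 [HIT]
step 11: bank3 2->7 [CONFLICT]

TRACE = E,H,E,E,H,E,C,C,C,H,H,C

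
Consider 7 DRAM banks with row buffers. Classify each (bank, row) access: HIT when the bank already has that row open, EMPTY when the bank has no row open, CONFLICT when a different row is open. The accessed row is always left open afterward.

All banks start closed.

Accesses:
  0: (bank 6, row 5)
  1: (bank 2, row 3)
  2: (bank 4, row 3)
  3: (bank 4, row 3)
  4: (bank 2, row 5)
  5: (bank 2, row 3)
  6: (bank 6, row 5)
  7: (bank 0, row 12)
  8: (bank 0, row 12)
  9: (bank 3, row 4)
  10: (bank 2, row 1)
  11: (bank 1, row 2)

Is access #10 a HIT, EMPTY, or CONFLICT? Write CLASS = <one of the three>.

  [0] b6 r5: no row ⇒ E
  [1] b2 r3: no row ⇒ E
  [2] b4 r3: no row ⇒ E
  [3] b4 r3: had r3 ⇒ H
  [4] b2 r5: had r3 ⇒ C
  [5] b2 r3: had r5 ⇒ C
  [6] b6 r5: had r5 ⇒ H
  [7] b0 r12: no row ⇒ E
  [8] b0 r12: had r12 ⇒ H
  [9] b3 r4: no row ⇒ E
  [10] b2 r1: had r3 ⇒ C
  [11] b1 r2: no row ⇒ E

CLASS = CONFLICT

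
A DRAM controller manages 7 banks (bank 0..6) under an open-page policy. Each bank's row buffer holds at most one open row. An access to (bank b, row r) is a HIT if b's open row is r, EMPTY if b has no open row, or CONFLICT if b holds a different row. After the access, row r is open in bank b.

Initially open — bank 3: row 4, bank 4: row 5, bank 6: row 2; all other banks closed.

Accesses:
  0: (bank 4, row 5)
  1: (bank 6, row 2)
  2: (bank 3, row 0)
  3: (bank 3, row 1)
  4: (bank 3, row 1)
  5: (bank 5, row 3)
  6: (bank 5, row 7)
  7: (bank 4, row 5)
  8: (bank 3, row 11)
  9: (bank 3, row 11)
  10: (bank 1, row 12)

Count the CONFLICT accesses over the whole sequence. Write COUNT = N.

#0 (4,5) H  (was 5)
#1 (6,2) H  (was 2)
#2 (3,0) C  (was 4)
#3 (3,1) C  (was 0)
#4 (3,1) H  (was 1)
#5 (5,3) E
#6 (5,7) C  (was 3)
#7 (4,5) H  (was 5)
#8 (3,11) C  (was 1)
#9 (3,11) H  (was 11)
#10 (1,12) E

COUNT = 4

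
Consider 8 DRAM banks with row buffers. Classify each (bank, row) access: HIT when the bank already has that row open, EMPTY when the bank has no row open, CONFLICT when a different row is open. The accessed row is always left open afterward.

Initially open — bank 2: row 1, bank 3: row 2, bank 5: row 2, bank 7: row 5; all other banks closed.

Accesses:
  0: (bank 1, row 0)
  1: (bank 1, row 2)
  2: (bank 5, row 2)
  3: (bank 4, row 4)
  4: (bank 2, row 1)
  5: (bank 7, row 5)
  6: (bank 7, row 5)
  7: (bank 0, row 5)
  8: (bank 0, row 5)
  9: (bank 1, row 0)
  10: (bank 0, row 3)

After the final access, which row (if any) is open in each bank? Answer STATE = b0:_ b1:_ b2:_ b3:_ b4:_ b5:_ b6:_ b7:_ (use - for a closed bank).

STATE = b0:3 b1:0 b2:1 b3:2 b4:4 b5:2 b6:- b7:5

step 0: bank1 None->0 [EMPTY]
step 1: bank1 0->2 [CONFLICT]
step 2: bank5 2->2 [HIT]
step 3: bank4 None->4 [EMPTY]
step 4: bank2 1->1 [HIT]
step 5: bank7 5->5 [HIT]
step 6: bank7 5->5 [HIT]
step 7: bank0 None->5 [EMPTY]
step 8: bank0 5->5 [HIT]
step 9: bank1 2->0 [CONFLICT]
step 10: bank0 5->3 [CONFLICT]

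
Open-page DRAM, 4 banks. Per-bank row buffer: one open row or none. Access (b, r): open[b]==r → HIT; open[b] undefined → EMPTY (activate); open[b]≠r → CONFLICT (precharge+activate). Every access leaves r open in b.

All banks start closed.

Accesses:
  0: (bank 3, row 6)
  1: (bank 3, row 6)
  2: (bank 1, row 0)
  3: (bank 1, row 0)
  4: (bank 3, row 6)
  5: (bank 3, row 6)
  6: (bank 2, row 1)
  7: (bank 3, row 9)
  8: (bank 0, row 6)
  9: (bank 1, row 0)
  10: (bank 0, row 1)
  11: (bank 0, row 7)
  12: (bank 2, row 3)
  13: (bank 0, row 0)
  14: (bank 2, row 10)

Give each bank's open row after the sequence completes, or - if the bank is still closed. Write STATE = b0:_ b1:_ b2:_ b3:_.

  [0] b3 r6: no row ⇒ E
  [1] b3 r6: had r6 ⇒ H
  [2] b1 r0: no row ⇒ E
  [3] b1 r0: had r0 ⇒ H
  [4] b3 r6: had r6 ⇒ H
  [5] b3 r6: had r6 ⇒ H
  [6] b2 r1: no row ⇒ E
  [7] b3 r9: had r6 ⇒ C
  [8] b0 r6: no row ⇒ E
  [9] b1 r0: had r0 ⇒ H
  [10] b0 r1: had r6 ⇒ C
  [11] b0 r7: had r1 ⇒ C
  [12] b2 r3: had r1 ⇒ C
  [13] b0 r0: had r7 ⇒ C
  [14] b2 r10: had r3 ⇒ C

STATE = b0:0 b1:0 b2:10 b3:9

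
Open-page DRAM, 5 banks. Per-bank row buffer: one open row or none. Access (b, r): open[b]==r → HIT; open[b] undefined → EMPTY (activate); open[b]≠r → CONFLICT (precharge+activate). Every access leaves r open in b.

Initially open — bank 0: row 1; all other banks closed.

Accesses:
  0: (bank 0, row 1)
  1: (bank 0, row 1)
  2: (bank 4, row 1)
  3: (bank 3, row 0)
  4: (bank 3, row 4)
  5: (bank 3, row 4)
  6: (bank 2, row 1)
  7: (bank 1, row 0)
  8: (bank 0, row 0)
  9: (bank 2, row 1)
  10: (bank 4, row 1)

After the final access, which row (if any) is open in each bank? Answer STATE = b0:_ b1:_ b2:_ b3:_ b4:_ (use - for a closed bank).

STATE = b0:0 b1:0 b2:1 b3:4 b4:1

step 0: bank0 1->1 [HIT]
step 1: bank0 1->1 [HIT]
step 2: bank4 None->1 [EMPTY]
step 3: bank3 None->0 [EMPTY]
step 4: bank3 0->4 [CONFLICT]
step 5: bank3 4->4 [HIT]
step 6: bank2 None->1 [EMPTY]
step 7: bank1 None->0 [EMPTY]
step 8: bank0 1->0 [CONFLICT]
step 9: bank2 1->1 [HIT]
step 10: bank4 1->1 [HIT]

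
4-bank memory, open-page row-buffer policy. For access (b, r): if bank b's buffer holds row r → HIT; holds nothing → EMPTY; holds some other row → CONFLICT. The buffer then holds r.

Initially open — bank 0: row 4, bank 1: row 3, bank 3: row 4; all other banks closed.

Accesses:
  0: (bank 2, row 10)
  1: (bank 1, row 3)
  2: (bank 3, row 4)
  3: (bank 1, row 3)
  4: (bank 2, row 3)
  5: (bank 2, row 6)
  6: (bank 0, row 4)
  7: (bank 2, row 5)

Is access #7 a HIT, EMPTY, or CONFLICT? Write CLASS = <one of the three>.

CLASS = CONFLICT

step 0: bank2 None->10 [EMPTY]
step 1: bank1 3->3 [HIT]
step 2: bank3 4->4 [HIT]
step 3: bank1 3->3 [HIT]
step 4: bank2 10->3 [CONFLICT]
step 5: bank2 3->6 [CONFLICT]
step 6: bank0 4->4 [HIT]
step 7: bank2 6->5 [CONFLICT]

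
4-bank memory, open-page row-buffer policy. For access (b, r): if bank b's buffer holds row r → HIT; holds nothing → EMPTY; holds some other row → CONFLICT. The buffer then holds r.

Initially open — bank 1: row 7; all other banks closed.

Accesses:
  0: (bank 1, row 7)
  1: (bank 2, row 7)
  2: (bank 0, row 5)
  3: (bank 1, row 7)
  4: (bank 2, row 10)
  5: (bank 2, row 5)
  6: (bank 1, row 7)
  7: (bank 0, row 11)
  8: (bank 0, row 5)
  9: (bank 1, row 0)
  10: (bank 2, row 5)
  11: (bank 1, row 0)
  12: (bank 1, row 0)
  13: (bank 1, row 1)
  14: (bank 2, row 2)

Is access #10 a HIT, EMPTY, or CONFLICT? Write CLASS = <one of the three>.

CLASS = HIT

step 0: bank1 7->7 [HIT]
step 1: bank2 None->7 [EMPTY]
step 2: bank0 None->5 [EMPTY]
step 3: bank1 7->7 [HIT]
step 4: bank2 7->10 [CONFLICT]
step 5: bank2 10->5 [CONFLICT]
step 6: bank1 7->7 [HIT]
step 7: bank0 5->11 [CONFLICT]
step 8: bank0 11->5 [CONFLICT]
step 9: bank1 7->0 [CONFLICT]
step 10: bank2 5->5 [HIT]
step 11: bank1 0->0 [HIT]
step 12: bank1 0->0 [HIT]
step 13: bank1 0->1 [CONFLICT]
step 14: bank2 5->2 [CONFLICT]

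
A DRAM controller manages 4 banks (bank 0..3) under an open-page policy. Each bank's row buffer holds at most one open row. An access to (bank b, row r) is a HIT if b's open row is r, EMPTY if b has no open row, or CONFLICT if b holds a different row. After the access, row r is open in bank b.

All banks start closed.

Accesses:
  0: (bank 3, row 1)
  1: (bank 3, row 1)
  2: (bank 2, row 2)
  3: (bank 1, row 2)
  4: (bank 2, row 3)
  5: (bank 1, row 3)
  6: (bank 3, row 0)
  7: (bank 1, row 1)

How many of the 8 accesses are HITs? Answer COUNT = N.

  [0] b3 r1: no row ⇒ E
  [1] b3 r1: had r1 ⇒ H
  [2] b2 r2: no row ⇒ E
  [3] b1 r2: no row ⇒ E
  [4] b2 r3: had r2 ⇒ C
  [5] b1 r3: had r2 ⇒ C
  [6] b3 r0: had r1 ⇒ C
  [7] b1 r1: had r3 ⇒ C

COUNT = 1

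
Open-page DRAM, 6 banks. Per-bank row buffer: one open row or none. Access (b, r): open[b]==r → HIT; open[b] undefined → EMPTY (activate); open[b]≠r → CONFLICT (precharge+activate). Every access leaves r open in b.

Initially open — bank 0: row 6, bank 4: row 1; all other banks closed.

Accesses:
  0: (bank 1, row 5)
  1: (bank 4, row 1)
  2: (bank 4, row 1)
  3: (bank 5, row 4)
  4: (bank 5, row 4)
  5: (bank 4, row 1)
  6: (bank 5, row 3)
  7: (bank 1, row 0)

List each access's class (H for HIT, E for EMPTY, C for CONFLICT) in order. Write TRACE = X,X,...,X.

TRACE = E,H,H,E,H,H,C,C

  [0] b1 r5: no row ⇒ E
  [1] b4 r1: had r1 ⇒ H
  [2] b4 r1: had r1 ⇒ H
  [3] b5 r4: no row ⇒ E
  [4] b5 r4: had r4 ⇒ H
  [5] b4 r1: had r1 ⇒ H
  [6] b5 r3: had r4 ⇒ C
  [7] b1 r0: had r5 ⇒ C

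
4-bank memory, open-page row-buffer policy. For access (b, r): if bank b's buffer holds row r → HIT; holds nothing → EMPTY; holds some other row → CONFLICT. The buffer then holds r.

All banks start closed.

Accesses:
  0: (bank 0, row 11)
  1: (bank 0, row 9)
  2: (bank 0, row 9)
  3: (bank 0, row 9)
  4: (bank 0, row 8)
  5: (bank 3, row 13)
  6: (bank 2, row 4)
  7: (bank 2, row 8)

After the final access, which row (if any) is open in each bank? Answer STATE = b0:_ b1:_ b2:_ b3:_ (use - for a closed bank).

0: bank 0 row 11 — prev None → EMPTY
1: bank 0 row 9 — prev 11 → CONFLICT
2: bank 0 row 9 — prev 9 → HIT
3: bank 0 row 9 — prev 9 → HIT
4: bank 0 row 8 — prev 9 → CONFLICT
5: bank 3 row 13 — prev None → EMPTY
6: bank 2 row 4 — prev None → EMPTY
7: bank 2 row 8 — prev 4 → CONFLICT

STATE = b0:8 b1:- b2:8 b3:13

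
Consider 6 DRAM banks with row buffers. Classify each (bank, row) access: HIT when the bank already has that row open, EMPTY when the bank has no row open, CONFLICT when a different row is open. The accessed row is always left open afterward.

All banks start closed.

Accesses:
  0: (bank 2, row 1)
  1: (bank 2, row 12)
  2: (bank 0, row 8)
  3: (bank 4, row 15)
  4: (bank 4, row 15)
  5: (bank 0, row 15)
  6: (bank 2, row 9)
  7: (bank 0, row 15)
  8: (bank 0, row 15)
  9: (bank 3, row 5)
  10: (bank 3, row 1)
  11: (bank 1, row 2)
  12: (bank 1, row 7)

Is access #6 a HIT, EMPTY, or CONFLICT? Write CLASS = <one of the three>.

0: bank 2 row 1 — prev None → EMPTY
1: bank 2 row 12 — prev 1 → CONFLICT
2: bank 0 row 8 — prev None → EMPTY
3: bank 4 row 15 — prev None → EMPTY
4: bank 4 row 15 — prev 15 → HIT
5: bank 0 row 15 — prev 8 → CONFLICT
6: bank 2 row 9 — prev 12 → CONFLICT
7: bank 0 row 15 — prev 15 → HIT
8: bank 0 row 15 — prev 15 → HIT
9: bank 3 row 5 — prev None → EMPTY
10: bank 3 row 1 — prev 5 → CONFLICT
11: bank 1 row 2 — prev None → EMPTY
12: bank 1 row 7 — prev 2 → CONFLICT

CLASS = CONFLICT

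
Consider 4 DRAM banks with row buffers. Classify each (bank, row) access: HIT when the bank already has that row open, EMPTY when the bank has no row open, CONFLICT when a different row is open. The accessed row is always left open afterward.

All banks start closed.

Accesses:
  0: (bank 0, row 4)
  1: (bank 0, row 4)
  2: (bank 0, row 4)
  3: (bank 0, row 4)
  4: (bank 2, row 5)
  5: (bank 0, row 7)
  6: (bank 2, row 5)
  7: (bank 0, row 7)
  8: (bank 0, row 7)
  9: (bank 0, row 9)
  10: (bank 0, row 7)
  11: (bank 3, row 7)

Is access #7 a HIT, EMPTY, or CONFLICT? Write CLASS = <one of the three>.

0: bank 0 row 4 — prev None → EMPTY
1: bank 0 row 4 — prev 4 → HIT
2: bank 0 row 4 — prev 4 → HIT
3: bank 0 row 4 — prev 4 → HIT
4: bank 2 row 5 — prev None → EMPTY
5: bank 0 row 7 — prev 4 → CONFLICT
6: bank 2 row 5 — prev 5 → HIT
7: bank 0 row 7 — prev 7 → HIT
8: bank 0 row 7 — prev 7 → HIT
9: bank 0 row 9 — prev 7 → CONFLICT
10: bank 0 row 7 — prev 9 → CONFLICT
11: bank 3 row 7 — prev None → EMPTY

CLASS = HIT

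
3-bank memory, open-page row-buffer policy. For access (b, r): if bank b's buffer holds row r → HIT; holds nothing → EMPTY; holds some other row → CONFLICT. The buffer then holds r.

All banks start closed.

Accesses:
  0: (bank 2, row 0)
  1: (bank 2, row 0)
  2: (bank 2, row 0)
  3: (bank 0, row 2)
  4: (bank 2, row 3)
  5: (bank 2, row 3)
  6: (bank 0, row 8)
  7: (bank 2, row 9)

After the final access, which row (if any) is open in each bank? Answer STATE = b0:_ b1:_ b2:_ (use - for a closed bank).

STATE = b0:8 b1:- b2:9

#0 (2,0) E
#1 (2,0) H  (was 0)
#2 (2,0) H  (was 0)
#3 (0,2) E
#4 (2,3) C  (was 0)
#5 (2,3) H  (was 3)
#6 (0,8) C  (was 2)
#7 (2,9) C  (was 3)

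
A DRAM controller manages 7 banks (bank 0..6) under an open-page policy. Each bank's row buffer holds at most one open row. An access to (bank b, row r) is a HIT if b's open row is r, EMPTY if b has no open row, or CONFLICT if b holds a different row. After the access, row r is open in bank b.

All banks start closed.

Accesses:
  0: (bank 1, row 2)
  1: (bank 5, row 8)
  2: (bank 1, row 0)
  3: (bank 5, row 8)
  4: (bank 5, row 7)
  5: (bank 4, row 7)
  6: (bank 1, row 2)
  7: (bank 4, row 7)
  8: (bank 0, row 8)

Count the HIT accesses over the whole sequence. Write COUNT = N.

0: bank 1 row 2 — prev None → EMPTY
1: bank 5 row 8 — prev None → EMPTY
2: bank 1 row 0 — prev 2 → CONFLICT
3: bank 5 row 8 — prev 8 → HIT
4: bank 5 row 7 — prev 8 → CONFLICT
5: bank 4 row 7 — prev None → EMPTY
6: bank 1 row 2 — prev 0 → CONFLICT
7: bank 4 row 7 — prev 7 → HIT
8: bank 0 row 8 — prev None → EMPTY

COUNT = 2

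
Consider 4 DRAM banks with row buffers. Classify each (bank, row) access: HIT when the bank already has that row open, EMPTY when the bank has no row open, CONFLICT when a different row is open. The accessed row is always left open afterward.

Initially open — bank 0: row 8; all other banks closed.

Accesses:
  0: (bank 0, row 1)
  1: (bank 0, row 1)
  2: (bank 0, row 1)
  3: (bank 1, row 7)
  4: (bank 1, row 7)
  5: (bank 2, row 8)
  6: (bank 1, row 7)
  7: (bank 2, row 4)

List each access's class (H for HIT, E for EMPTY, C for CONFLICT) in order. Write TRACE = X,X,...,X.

step 0: bank0 8->1 [CONFLICT]
step 1: bank0 1->1 [HIT]
step 2: bank0 1->1 [HIT]
step 3: bank1 None->7 [EMPTY]
step 4: bank1 7->7 [HIT]
step 5: bank2 None->8 [EMPTY]
step 6: bank1 7->7 [HIT]
step 7: bank2 8->4 [CONFLICT]

TRACE = C,H,H,E,H,E,H,C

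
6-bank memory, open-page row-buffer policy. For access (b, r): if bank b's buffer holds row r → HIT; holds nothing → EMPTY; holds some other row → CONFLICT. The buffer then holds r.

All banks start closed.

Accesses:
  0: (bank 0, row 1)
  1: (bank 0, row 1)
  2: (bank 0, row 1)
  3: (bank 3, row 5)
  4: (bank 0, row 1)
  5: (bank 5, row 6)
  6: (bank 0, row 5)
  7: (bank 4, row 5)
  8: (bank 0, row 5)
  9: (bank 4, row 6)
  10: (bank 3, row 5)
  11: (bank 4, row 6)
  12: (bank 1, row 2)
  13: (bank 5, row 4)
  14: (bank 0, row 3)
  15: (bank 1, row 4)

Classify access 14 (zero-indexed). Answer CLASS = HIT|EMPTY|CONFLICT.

CLASS = CONFLICT

#0 (0,1) E
#1 (0,1) H  (was 1)
#2 (0,1) H  (was 1)
#3 (3,5) E
#4 (0,1) H  (was 1)
#5 (5,6) E
#6 (0,5) C  (was 1)
#7 (4,5) E
#8 (0,5) H  (was 5)
#9 (4,6) C  (was 5)
#10 (3,5) H  (was 5)
#11 (4,6) H  (was 6)
#12 (1,2) E
#13 (5,4) C  (was 6)
#14 (0,3) C  (was 5)
#15 (1,4) C  (was 2)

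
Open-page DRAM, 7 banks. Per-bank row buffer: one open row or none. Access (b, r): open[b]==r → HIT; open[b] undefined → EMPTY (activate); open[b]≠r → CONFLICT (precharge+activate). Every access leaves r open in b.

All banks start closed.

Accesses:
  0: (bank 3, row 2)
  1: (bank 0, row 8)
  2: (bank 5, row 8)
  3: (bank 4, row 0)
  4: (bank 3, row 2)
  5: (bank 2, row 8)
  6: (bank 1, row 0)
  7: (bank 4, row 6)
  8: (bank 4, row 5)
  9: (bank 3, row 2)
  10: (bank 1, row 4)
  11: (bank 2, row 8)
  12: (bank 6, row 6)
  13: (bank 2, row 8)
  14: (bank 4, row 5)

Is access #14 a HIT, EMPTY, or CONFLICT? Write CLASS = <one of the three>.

CLASS = HIT

0: bank 3 row 2 — prev None → EMPTY
1: bank 0 row 8 — prev None → EMPTY
2: bank 5 row 8 — prev None → EMPTY
3: bank 4 row 0 — prev None → EMPTY
4: bank 3 row 2 — prev 2 → HIT
5: bank 2 row 8 — prev None → EMPTY
6: bank 1 row 0 — prev None → EMPTY
7: bank 4 row 6 — prev 0 → CONFLICT
8: bank 4 row 5 — prev 6 → CONFLICT
9: bank 3 row 2 — prev 2 → HIT
10: bank 1 row 4 — prev 0 → CONFLICT
11: bank 2 row 8 — prev 8 → HIT
12: bank 6 row 6 — prev None → EMPTY
13: bank 2 row 8 — prev 8 → HIT
14: bank 4 row 5 — prev 5 → HIT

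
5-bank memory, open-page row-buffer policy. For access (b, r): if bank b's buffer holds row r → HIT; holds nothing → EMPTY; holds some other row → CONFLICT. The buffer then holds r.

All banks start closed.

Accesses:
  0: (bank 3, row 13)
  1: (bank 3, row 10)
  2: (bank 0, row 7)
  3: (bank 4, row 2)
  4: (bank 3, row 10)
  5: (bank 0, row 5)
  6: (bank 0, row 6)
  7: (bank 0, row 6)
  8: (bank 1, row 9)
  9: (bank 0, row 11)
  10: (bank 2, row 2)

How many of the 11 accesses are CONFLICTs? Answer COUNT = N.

0: bank 3 row 13 — prev None → EMPTY
1: bank 3 row 10 — prev 13 → CONFLICT
2: bank 0 row 7 — prev None → EMPTY
3: bank 4 row 2 — prev None → EMPTY
4: bank 3 row 10 — prev 10 → HIT
5: bank 0 row 5 — prev 7 → CONFLICT
6: bank 0 row 6 — prev 5 → CONFLICT
7: bank 0 row 6 — prev 6 → HIT
8: bank 1 row 9 — prev None → EMPTY
9: bank 0 row 11 — prev 6 → CONFLICT
10: bank 2 row 2 — prev None → EMPTY

COUNT = 4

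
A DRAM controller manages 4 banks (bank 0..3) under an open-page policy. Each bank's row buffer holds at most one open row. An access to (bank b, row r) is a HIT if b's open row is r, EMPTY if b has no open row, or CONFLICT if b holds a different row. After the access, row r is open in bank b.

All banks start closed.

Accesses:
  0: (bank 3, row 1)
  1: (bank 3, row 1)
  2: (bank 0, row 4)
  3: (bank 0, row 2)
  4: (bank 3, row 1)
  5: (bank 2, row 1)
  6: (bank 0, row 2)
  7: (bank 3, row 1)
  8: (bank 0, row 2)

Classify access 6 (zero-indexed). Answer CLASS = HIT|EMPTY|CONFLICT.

CLASS = HIT

#0 (3,1) E
#1 (3,1) H  (was 1)
#2 (0,4) E
#3 (0,2) C  (was 4)
#4 (3,1) H  (was 1)
#5 (2,1) E
#6 (0,2) H  (was 2)
#7 (3,1) H  (was 1)
#8 (0,2) H  (was 2)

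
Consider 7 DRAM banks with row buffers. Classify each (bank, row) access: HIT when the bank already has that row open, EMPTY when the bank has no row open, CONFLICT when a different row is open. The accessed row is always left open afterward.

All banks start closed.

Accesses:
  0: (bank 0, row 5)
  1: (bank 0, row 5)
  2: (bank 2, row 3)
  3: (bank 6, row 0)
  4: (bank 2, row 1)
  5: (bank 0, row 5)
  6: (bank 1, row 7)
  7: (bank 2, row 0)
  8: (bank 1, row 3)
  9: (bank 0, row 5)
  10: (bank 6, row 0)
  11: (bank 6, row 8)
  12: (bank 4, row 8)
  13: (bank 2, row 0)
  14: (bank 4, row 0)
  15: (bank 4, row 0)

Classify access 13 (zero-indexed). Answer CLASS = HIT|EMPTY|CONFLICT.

step 0: bank0 None->5 [EMPTY]
step 1: bank0 5->5 [HIT]
step 2: bank2 None->3 [EMPTY]
step 3: bank6 None->0 [EMPTY]
step 4: bank2 3->1 [CONFLICT]
step 5: bank0 5->5 [HIT]
step 6: bank1 None->7 [EMPTY]
step 7: bank2 1->0 [CONFLICT]
step 8: bank1 7->3 [CONFLICT]
step 9: bank0 5->5 [HIT]
step 10: bank6 0->0 [HIT]
step 11: bank6 0->8 [CONFLICT]
step 12: bank4 None->8 [EMPTY]
step 13: bank2 0->0 [HIT]
step 14: bank4 8->0 [CONFLICT]
step 15: bank4 0->0 [HIT]

CLASS = HIT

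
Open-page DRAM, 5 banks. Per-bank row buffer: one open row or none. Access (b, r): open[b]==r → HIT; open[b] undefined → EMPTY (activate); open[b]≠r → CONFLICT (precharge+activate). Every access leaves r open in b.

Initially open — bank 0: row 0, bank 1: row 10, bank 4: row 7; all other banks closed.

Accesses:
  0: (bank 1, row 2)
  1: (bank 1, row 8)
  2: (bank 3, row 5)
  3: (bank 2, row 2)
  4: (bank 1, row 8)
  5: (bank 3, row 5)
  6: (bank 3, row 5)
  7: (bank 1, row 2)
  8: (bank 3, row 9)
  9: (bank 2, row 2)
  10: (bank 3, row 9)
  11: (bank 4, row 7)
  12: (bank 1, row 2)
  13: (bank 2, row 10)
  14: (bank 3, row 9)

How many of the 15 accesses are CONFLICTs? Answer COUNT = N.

#0 (1,2) C  (was 10)
#1 (1,8) C  (was 2)
#2 (3,5) E
#3 (2,2) E
#4 (1,8) H  (was 8)
#5 (3,5) H  (was 5)
#6 (3,5) H  (was 5)
#7 (1,2) C  (was 8)
#8 (3,9) C  (was 5)
#9 (2,2) H  (was 2)
#10 (3,9) H  (was 9)
#11 (4,7) H  (was 7)
#12 (1,2) H  (was 2)
#13 (2,10) C  (was 2)
#14 (3,9) H  (was 9)

COUNT = 5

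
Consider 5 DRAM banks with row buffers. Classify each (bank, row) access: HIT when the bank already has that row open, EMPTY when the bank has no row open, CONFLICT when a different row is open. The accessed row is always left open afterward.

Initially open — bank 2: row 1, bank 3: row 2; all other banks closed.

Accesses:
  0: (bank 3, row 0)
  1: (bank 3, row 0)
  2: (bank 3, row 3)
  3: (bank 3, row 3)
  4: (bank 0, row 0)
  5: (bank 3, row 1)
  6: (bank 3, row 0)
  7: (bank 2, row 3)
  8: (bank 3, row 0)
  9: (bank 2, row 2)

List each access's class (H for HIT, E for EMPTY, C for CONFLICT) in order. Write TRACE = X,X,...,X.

TRACE = C,H,C,H,E,C,C,C,H,C

#0 (3,0) C  (was 2)
#1 (3,0) H  (was 0)
#2 (3,3) C  (was 0)
#3 (3,3) H  (was 3)
#4 (0,0) E
#5 (3,1) C  (was 3)
#6 (3,0) C  (was 1)
#7 (2,3) C  (was 1)
#8 (3,0) H  (was 0)
#9 (2,2) C  (was 3)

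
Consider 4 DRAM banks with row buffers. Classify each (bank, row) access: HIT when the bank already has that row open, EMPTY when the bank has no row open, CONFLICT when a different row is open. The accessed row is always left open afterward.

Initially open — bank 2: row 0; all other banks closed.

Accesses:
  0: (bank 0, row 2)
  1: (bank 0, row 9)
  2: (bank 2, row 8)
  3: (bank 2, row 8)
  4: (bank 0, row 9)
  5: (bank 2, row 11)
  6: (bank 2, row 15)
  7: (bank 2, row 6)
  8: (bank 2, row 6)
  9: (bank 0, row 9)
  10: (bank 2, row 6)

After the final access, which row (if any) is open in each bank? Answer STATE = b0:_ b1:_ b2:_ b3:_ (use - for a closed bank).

step 0: bank0 None->2 [EMPTY]
step 1: bank0 2->9 [CONFLICT]
step 2: bank2 0->8 [CONFLICT]
step 3: bank2 8->8 [HIT]
step 4: bank0 9->9 [HIT]
step 5: bank2 8->11 [CONFLICT]
step 6: bank2 11->15 [CONFLICT]
step 7: bank2 15->6 [CONFLICT]
step 8: bank2 6->6 [HIT]
step 9: bank0 9->9 [HIT]
step 10: bank2 6->6 [HIT]

STATE = b0:9 b1:- b2:6 b3:-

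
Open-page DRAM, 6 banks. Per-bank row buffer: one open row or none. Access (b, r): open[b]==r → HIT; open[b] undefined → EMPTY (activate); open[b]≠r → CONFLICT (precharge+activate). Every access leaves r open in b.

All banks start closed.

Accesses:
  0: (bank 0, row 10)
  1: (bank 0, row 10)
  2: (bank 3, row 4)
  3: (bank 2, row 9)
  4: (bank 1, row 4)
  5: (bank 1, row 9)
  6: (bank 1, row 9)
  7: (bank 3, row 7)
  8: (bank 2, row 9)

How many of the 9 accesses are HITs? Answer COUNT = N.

step 0: bank0 None->10 [EMPTY]
step 1: bank0 10->10 [HIT]
step 2: bank3 None->4 [EMPTY]
step 3: bank2 None->9 [EMPTY]
step 4: bank1 None->4 [EMPTY]
step 5: bank1 4->9 [CONFLICT]
step 6: bank1 9->9 [HIT]
step 7: bank3 4->7 [CONFLICT]
step 8: bank2 9->9 [HIT]

COUNT = 3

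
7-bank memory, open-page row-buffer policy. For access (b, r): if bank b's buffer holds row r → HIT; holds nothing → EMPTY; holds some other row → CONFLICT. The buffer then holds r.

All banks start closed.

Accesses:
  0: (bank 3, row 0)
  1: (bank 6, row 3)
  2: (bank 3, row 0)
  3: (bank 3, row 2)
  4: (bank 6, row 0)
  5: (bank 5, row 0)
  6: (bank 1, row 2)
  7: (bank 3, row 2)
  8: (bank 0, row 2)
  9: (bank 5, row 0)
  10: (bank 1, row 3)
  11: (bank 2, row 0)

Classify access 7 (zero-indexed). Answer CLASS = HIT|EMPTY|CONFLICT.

step 0: bank3 None->0 [EMPTY]
step 1: bank6 None->3 [EMPTY]
step 2: bank3 0->0 [HIT]
step 3: bank3 0->2 [CONFLICT]
step 4: bank6 3->0 [CONFLICT]
step 5: bank5 None->0 [EMPTY]
step 6: bank1 None->2 [EMPTY]
step 7: bank3 2->2 [HIT]
step 8: bank0 None->2 [EMPTY]
step 9: bank5 0->0 [HIT]
step 10: bank1 2->3 [CONFLICT]
step 11: bank2 None->0 [EMPTY]

CLASS = HIT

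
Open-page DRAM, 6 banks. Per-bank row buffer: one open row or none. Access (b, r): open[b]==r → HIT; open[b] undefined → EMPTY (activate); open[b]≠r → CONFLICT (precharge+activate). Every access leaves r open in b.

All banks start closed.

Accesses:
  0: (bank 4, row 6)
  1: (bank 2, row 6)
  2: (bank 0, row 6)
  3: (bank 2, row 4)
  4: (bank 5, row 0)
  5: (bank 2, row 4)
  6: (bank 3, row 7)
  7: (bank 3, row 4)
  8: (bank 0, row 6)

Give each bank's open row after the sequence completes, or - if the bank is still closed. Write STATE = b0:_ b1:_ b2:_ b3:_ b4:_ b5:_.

STATE = b0:6 b1:- b2:4 b3:4 b4:6 b5:0

#0 (4,6) E
#1 (2,6) E
#2 (0,6) E
#3 (2,4) C  (was 6)
#4 (5,0) E
#5 (2,4) H  (was 4)
#6 (3,7) E
#7 (3,4) C  (was 7)
#8 (0,6) H  (was 6)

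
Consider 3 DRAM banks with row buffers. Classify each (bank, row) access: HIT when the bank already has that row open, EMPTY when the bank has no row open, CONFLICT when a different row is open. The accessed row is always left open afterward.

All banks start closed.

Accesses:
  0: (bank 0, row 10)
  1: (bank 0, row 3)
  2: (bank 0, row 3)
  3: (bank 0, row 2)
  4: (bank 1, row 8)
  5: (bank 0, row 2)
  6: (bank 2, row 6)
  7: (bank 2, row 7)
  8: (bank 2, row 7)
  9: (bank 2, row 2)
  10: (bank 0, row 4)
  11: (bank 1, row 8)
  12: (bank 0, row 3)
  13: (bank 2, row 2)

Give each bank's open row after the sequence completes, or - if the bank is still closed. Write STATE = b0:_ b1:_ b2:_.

STATE = b0:3 b1:8 b2:2

step 0: bank0 None->10 [EMPTY]
step 1: bank0 10->3 [CONFLICT]
step 2: bank0 3->3 [HIT]
step 3: bank0 3->2 [CONFLICT]
step 4: bank1 None->8 [EMPTY]
step 5: bank0 2->2 [HIT]
step 6: bank2 None->6 [EMPTY]
step 7: bank2 6->7 [CONFLICT]
step 8: bank2 7->7 [HIT]
step 9: bank2 7->2 [CONFLICT]
step 10: bank0 2->4 [CONFLICT]
step 11: bank1 8->8 [HIT]
step 12: bank0 4->3 [CONFLICT]
step 13: bank2 2->2 [HIT]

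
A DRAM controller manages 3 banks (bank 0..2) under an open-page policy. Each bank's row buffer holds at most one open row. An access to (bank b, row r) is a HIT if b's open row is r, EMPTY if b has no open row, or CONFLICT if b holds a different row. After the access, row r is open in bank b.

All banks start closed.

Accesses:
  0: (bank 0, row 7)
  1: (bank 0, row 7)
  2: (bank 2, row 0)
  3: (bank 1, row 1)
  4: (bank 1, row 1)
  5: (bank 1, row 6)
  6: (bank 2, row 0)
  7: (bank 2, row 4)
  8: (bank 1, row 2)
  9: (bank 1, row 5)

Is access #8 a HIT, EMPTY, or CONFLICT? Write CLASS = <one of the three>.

CLASS = CONFLICT

  [0] b0 r7: no row ⇒ E
  [1] b0 r7: had r7 ⇒ H
  [2] b2 r0: no row ⇒ E
  [3] b1 r1: no row ⇒ E
  [4] b1 r1: had r1 ⇒ H
  [5] b1 r6: had r1 ⇒ C
  [6] b2 r0: had r0 ⇒ H
  [7] b2 r4: had r0 ⇒ C
  [8] b1 r2: had r6 ⇒ C
  [9] b1 r5: had r2 ⇒ C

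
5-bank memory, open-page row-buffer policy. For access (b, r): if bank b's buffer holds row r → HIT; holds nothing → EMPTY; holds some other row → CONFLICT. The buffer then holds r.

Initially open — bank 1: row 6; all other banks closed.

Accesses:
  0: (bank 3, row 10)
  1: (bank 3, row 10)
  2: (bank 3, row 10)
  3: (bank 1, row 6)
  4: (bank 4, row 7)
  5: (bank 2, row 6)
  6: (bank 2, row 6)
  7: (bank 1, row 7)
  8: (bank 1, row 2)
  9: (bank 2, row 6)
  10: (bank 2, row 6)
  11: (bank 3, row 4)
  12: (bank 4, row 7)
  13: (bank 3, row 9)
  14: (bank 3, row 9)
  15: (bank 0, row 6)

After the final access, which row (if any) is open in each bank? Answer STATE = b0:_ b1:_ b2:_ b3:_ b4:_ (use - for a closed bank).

0: bank 3 row 10 — prev None → EMPTY
1: bank 3 row 10 — prev 10 → HIT
2: bank 3 row 10 — prev 10 → HIT
3: bank 1 row 6 — prev 6 → HIT
4: bank 4 row 7 — prev None → EMPTY
5: bank 2 row 6 — prev None → EMPTY
6: bank 2 row 6 — prev 6 → HIT
7: bank 1 row 7 — prev 6 → CONFLICT
8: bank 1 row 2 — prev 7 → CONFLICT
9: bank 2 row 6 — prev 6 → HIT
10: bank 2 row 6 — prev 6 → HIT
11: bank 3 row 4 — prev 10 → CONFLICT
12: bank 4 row 7 — prev 7 → HIT
13: bank 3 row 9 — prev 4 → CONFLICT
14: bank 3 row 9 — prev 9 → HIT
15: bank 0 row 6 — prev None → EMPTY

STATE = b0:6 b1:2 b2:6 b3:9 b4:7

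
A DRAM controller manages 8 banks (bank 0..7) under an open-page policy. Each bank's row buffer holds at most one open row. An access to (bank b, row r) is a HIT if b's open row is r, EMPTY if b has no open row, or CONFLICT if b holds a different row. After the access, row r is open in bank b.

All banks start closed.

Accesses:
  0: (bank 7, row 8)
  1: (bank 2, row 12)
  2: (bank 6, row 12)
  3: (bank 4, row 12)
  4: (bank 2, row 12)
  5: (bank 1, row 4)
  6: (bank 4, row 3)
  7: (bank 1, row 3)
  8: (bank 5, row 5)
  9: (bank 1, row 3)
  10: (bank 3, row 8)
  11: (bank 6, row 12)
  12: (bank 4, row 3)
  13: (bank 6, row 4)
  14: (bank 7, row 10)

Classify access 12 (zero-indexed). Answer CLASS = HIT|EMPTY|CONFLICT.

  [0] b7 r8: no row ⇒ E
  [1] b2 r12: no row ⇒ E
  [2] b6 r12: no row ⇒ E
  [3] b4 r12: no row ⇒ E
  [4] b2 r12: had r12 ⇒ H
  [5] b1 r4: no row ⇒ E
  [6] b4 r3: had r12 ⇒ C
  [7] b1 r3: had r4 ⇒ C
  [8] b5 r5: no row ⇒ E
  [9] b1 r3: had r3 ⇒ H
  [10] b3 r8: no row ⇒ E
  [11] b6 r12: had r12 ⇒ H
  [12] b4 r3: had r3 ⇒ H
  [13] b6 r4: had r12 ⇒ C
  [14] b7 r10: had r8 ⇒ C

CLASS = HIT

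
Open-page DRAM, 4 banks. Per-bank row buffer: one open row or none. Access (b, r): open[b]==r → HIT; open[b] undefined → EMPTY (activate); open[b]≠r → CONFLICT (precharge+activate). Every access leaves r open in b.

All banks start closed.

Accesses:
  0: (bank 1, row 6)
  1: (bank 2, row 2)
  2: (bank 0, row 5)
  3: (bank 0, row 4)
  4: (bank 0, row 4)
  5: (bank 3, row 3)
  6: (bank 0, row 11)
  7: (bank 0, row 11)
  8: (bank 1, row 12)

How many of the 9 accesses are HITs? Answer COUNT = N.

0: bank 1 row 6 — prev None → EMPTY
1: bank 2 row 2 — prev None → EMPTY
2: bank 0 row 5 — prev None → EMPTY
3: bank 0 row 4 — prev 5 → CONFLICT
4: bank 0 row 4 — prev 4 → HIT
5: bank 3 row 3 — prev None → EMPTY
6: bank 0 row 11 — prev 4 → CONFLICT
7: bank 0 row 11 — prev 11 → HIT
8: bank 1 row 12 — prev 6 → CONFLICT

COUNT = 2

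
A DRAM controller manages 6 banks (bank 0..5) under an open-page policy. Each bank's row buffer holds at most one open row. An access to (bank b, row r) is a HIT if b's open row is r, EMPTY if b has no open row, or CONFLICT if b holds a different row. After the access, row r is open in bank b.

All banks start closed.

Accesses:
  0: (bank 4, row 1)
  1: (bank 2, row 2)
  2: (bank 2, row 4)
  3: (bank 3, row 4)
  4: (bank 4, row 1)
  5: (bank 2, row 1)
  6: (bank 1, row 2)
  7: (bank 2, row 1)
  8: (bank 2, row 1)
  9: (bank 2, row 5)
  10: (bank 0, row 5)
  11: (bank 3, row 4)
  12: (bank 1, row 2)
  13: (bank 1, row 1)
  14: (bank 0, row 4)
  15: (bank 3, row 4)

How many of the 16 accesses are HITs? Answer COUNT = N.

step 0: bank4 None->1 [EMPTY]
step 1: bank2 None->2 [EMPTY]
step 2: bank2 2->4 [CONFLICT]
step 3: bank3 None->4 [EMPTY]
step 4: bank4 1->1 [HIT]
step 5: bank2 4->1 [CONFLICT]
step 6: bank1 None->2 [EMPTY]
step 7: bank2 1->1 [HIT]
step 8: bank2 1->1 [HIT]
step 9: bank2 1->5 [CONFLICT]
step 10: bank0 None->5 [EMPTY]
step 11: bank3 4->4 [HIT]
step 12: bank1 2->2 [HIT]
step 13: bank1 2->1 [CONFLICT]
step 14: bank0 5->4 [CONFLICT]
step 15: bank3 4->4 [HIT]

COUNT = 6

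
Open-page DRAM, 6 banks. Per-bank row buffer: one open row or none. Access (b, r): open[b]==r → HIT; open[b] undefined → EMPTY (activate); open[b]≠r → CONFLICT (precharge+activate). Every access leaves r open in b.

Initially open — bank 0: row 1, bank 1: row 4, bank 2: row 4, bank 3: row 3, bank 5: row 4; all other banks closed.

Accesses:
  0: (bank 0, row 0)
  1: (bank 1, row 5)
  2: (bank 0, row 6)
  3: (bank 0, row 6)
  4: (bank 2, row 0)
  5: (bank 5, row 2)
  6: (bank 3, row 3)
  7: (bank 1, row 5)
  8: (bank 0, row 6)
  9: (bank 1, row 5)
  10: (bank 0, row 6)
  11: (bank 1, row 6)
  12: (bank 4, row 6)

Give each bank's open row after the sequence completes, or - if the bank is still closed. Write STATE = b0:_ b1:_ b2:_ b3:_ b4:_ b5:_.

  [0] b0 r0: had r1 ⇒ C
  [1] b1 r5: had r4 ⇒ C
  [2] b0 r6: had r0 ⇒ C
  [3] b0 r6: had r6 ⇒ H
  [4] b2 r0: had r4 ⇒ C
  [5] b5 r2: had r4 ⇒ C
  [6] b3 r3: had r3 ⇒ H
  [7] b1 r5: had r5 ⇒ H
  [8] b0 r6: had r6 ⇒ H
  [9] b1 r5: had r5 ⇒ H
  [10] b0 r6: had r6 ⇒ H
  [11] b1 r6: had r5 ⇒ C
  [12] b4 r6: no row ⇒ E

STATE = b0:6 b1:6 b2:0 b3:3 b4:6 b5:2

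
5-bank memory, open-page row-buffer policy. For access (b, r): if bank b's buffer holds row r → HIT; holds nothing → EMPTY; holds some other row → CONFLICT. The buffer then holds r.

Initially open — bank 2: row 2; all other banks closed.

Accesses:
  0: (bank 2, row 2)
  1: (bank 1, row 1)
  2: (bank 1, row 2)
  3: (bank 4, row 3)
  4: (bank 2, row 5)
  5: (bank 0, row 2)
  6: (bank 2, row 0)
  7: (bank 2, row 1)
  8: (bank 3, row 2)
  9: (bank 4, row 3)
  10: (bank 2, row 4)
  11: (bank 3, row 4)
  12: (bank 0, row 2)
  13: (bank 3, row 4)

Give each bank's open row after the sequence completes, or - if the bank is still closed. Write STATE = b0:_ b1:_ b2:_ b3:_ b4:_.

  [0] b2 r2: had r2 ⇒ H
  [1] b1 r1: no row ⇒ E
  [2] b1 r2: had r1 ⇒ C
  [3] b4 r3: no row ⇒ E
  [4] b2 r5: had r2 ⇒ C
  [5] b0 r2: no row ⇒ E
  [6] b2 r0: had r5 ⇒ C
  [7] b2 r1: had r0 ⇒ C
  [8] b3 r2: no row ⇒ E
  [9] b4 r3: had r3 ⇒ H
  [10] b2 r4: had r1 ⇒ C
  [11] b3 r4: had r2 ⇒ C
  [12] b0 r2: had r2 ⇒ H
  [13] b3 r4: had r4 ⇒ H

STATE = b0:2 b1:2 b2:4 b3:4 b4:3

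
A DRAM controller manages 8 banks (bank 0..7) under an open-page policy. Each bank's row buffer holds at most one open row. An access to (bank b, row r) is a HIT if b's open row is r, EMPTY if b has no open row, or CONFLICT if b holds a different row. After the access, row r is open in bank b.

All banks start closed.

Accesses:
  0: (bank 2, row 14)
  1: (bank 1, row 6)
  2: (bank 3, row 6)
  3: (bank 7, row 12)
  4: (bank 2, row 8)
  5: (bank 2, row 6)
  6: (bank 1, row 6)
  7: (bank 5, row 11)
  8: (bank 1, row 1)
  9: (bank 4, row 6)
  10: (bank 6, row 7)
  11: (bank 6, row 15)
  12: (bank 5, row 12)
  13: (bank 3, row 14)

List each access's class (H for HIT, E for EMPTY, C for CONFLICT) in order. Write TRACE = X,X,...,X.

TRACE = E,E,E,E,C,C,H,E,C,E,E,C,C,C

0: bank 2 row 14 — prev None → EMPTY
1: bank 1 row 6 — prev None → EMPTY
2: bank 3 row 6 — prev None → EMPTY
3: bank 7 row 12 — prev None → EMPTY
4: bank 2 row 8 — prev 14 → CONFLICT
5: bank 2 row 6 — prev 8 → CONFLICT
6: bank 1 row 6 — prev 6 → HIT
7: bank 5 row 11 — prev None → EMPTY
8: bank 1 row 1 — prev 6 → CONFLICT
9: bank 4 row 6 — prev None → EMPTY
10: bank 6 row 7 — prev None → EMPTY
11: bank 6 row 15 — prev 7 → CONFLICT
12: bank 5 row 12 — prev 11 → CONFLICT
13: bank 3 row 14 — prev 6 → CONFLICT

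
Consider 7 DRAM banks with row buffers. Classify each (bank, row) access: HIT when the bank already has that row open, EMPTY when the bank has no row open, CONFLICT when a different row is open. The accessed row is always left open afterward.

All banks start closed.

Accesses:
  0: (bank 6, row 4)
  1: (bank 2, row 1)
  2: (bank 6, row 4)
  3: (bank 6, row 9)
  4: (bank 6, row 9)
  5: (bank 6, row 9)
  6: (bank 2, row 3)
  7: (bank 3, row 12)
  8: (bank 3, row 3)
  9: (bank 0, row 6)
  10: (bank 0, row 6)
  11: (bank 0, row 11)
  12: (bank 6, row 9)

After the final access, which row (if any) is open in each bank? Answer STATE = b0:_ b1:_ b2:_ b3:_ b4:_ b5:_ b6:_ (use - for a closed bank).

step 0: bank6 None->4 [EMPTY]
step 1: bank2 None->1 [EMPTY]
step 2: bank6 4->4 [HIT]
step 3: bank6 4->9 [CONFLICT]
step 4: bank6 9->9 [HIT]
step 5: bank6 9->9 [HIT]
step 6: bank2 1->3 [CONFLICT]
step 7: bank3 None->12 [EMPTY]
step 8: bank3 12->3 [CONFLICT]
step 9: bank0 None->6 [EMPTY]
step 10: bank0 6->6 [HIT]
step 11: bank0 6->11 [CONFLICT]
step 12: bank6 9->9 [HIT]

STATE = b0:11 b1:- b2:3 b3:3 b4:- b5:- b6:9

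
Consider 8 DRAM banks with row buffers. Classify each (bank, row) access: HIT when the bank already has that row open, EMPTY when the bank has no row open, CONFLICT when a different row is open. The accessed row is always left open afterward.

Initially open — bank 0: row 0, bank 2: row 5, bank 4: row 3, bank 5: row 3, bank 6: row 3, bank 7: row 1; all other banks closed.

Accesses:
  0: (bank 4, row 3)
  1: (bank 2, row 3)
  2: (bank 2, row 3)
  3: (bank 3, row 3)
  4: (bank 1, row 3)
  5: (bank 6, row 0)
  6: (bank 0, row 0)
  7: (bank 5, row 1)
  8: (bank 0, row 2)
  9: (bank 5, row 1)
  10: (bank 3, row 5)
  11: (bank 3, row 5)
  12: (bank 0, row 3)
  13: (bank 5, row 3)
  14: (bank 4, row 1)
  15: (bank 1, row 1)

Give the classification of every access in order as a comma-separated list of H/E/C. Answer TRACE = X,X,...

TRACE = H,C,H,E,E,C,H,C,C,H,C,H,C,C,C,C

  [0] b4 r3: had r3 ⇒ H
  [1] b2 r3: had r5 ⇒ C
  [2] b2 r3: had r3 ⇒ H
  [3] b3 r3: no row ⇒ E
  [4] b1 r3: no row ⇒ E
  [5] b6 r0: had r3 ⇒ C
  [6] b0 r0: had r0 ⇒ H
  [7] b5 r1: had r3 ⇒ C
  [8] b0 r2: had r0 ⇒ C
  [9] b5 r1: had r1 ⇒ H
  [10] b3 r5: had r3 ⇒ C
  [11] b3 r5: had r5 ⇒ H
  [12] b0 r3: had r2 ⇒ C
  [13] b5 r3: had r1 ⇒ C
  [14] b4 r1: had r3 ⇒ C
  [15] b1 r1: had r3 ⇒ C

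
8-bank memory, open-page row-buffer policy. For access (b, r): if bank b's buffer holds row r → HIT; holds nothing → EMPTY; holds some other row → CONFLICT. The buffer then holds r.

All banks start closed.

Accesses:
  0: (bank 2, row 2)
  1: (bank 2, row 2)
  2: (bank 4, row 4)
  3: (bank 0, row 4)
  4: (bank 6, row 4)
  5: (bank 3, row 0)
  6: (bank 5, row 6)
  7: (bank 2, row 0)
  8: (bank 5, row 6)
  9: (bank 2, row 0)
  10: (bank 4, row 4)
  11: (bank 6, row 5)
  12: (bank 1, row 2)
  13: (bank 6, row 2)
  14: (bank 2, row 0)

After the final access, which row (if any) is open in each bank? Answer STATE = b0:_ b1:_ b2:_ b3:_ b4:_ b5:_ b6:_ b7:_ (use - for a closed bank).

STATE = b0:4 b1:2 b2:0 b3:0 b4:4 b5:6 b6:2 b7:-

step 0: bank2 None->2 [EMPTY]
step 1: bank2 2->2 [HIT]
step 2: bank4 None->4 [EMPTY]
step 3: bank0 None->4 [EMPTY]
step 4: bank6 None->4 [EMPTY]
step 5: bank3 None->0 [EMPTY]
step 6: bank5 None->6 [EMPTY]
step 7: bank2 2->0 [CONFLICT]
step 8: bank5 6->6 [HIT]
step 9: bank2 0->0 [HIT]
step 10: bank4 4->4 [HIT]
step 11: bank6 4->5 [CONFLICT]
step 12: bank1 None->2 [EMPTY]
step 13: bank6 5->2 [CONFLICT]
step 14: bank2 0->0 [HIT]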